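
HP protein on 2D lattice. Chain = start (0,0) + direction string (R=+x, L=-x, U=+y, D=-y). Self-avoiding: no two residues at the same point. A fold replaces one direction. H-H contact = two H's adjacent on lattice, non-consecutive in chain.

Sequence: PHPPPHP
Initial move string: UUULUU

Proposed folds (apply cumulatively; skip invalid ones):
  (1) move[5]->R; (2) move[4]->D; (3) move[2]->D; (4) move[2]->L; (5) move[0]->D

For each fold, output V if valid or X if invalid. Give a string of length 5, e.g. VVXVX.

Answer: VXXVX

Derivation:
Initial: UUULUU -> [(0, 0), (0, 1), (0, 2), (0, 3), (-1, 3), (-1, 4), (-1, 5)]
Fold 1: move[5]->R => UUULUR VALID
Fold 2: move[4]->D => UUULDR INVALID (collision), skipped
Fold 3: move[2]->D => UUDLUR INVALID (collision), skipped
Fold 4: move[2]->L => UULLUR VALID
Fold 5: move[0]->D => DULLUR INVALID (collision), skipped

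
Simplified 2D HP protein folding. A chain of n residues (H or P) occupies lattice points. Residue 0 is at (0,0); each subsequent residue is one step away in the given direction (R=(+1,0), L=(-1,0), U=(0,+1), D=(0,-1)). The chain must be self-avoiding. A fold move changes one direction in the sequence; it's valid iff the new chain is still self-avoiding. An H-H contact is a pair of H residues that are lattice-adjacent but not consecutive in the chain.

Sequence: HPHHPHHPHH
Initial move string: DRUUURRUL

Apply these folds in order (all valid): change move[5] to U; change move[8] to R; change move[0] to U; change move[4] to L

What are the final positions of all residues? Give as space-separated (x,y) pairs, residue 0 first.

Initial moves: DRUUURRUL
Fold: move[5]->U => DRUUUURUL (positions: [(0, 0), (0, -1), (1, -1), (1, 0), (1, 1), (1, 2), (1, 3), (2, 3), (2, 4), (1, 4)])
Fold: move[8]->R => DRUUUURUR (positions: [(0, 0), (0, -1), (1, -1), (1, 0), (1, 1), (1, 2), (1, 3), (2, 3), (2, 4), (3, 4)])
Fold: move[0]->U => URUUUURUR (positions: [(0, 0), (0, 1), (1, 1), (1, 2), (1, 3), (1, 4), (1, 5), (2, 5), (2, 6), (3, 6)])
Fold: move[4]->L => URUULURUR (positions: [(0, 0), (0, 1), (1, 1), (1, 2), (1, 3), (0, 3), (0, 4), (1, 4), (1, 5), (2, 5)])

Answer: (0,0) (0,1) (1,1) (1,2) (1,3) (0,3) (0,4) (1,4) (1,5) (2,5)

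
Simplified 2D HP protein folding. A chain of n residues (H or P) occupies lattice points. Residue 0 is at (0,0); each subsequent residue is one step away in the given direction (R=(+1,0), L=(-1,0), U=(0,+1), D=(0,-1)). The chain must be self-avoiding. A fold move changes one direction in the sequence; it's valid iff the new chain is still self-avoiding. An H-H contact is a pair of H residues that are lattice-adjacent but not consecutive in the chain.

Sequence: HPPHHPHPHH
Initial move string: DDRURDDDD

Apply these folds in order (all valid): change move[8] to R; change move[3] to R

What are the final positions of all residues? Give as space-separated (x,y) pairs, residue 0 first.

Answer: (0,0) (0,-1) (0,-2) (1,-2) (2,-2) (3,-2) (3,-3) (3,-4) (3,-5) (4,-5)

Derivation:
Initial moves: DDRURDDDD
Fold: move[8]->R => DDRURDDDR (positions: [(0, 0), (0, -1), (0, -2), (1, -2), (1, -1), (2, -1), (2, -2), (2, -3), (2, -4), (3, -4)])
Fold: move[3]->R => DDRRRDDDR (positions: [(0, 0), (0, -1), (0, -2), (1, -2), (2, -2), (3, -2), (3, -3), (3, -4), (3, -5), (4, -5)])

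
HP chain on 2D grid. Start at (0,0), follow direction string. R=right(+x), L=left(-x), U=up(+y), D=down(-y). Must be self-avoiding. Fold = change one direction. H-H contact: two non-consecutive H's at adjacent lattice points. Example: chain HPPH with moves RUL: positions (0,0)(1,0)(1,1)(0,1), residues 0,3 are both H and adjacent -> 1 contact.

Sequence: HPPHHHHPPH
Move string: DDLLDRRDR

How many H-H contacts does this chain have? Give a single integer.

Answer: 1

Derivation:
Positions: [(0, 0), (0, -1), (0, -2), (-1, -2), (-2, -2), (-2, -3), (-1, -3), (0, -3), (0, -4), (1, -4)]
H-H contact: residue 3 @(-1,-2) - residue 6 @(-1, -3)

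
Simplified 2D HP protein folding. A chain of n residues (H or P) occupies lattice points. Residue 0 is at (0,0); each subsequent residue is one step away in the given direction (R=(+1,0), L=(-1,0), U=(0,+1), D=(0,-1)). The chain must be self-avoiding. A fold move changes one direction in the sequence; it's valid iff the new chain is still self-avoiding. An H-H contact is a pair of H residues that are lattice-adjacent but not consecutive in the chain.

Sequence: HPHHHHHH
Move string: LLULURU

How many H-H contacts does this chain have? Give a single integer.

Positions: [(0, 0), (-1, 0), (-2, 0), (-2, 1), (-3, 1), (-3, 2), (-2, 2), (-2, 3)]
H-H contact: residue 3 @(-2,1) - residue 6 @(-2, 2)

Answer: 1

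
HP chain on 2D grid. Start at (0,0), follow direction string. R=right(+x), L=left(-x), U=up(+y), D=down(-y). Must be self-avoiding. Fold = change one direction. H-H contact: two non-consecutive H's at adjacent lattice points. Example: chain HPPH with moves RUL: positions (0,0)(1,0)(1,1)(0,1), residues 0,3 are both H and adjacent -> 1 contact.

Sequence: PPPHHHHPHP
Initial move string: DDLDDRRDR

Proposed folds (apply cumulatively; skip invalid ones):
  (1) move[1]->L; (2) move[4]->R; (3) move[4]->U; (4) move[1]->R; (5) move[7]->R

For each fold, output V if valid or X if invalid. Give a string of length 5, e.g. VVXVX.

Initial: DDLDDRRDR -> [(0, 0), (0, -1), (0, -2), (-1, -2), (-1, -3), (-1, -4), (0, -4), (1, -4), (1, -5), (2, -5)]
Fold 1: move[1]->L => DLLDDRRDR VALID
Fold 2: move[4]->R => DLLDRRRDR VALID
Fold 3: move[4]->U => DLLDURRDR INVALID (collision), skipped
Fold 4: move[1]->R => DRLDRRRDR INVALID (collision), skipped
Fold 5: move[7]->R => DLLDRRRRR VALID

Answer: VVXXV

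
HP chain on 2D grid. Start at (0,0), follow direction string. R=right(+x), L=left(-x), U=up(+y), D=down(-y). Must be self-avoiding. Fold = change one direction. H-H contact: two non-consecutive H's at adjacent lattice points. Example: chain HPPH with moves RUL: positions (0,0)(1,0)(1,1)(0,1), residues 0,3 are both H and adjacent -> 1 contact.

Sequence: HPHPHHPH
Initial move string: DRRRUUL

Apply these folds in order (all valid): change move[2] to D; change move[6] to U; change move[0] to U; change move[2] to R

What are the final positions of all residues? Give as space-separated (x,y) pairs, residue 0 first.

Initial moves: DRRRUUL
Fold: move[2]->D => DRDRUUL (positions: [(0, 0), (0, -1), (1, -1), (1, -2), (2, -2), (2, -1), (2, 0), (1, 0)])
Fold: move[6]->U => DRDRUUU (positions: [(0, 0), (0, -1), (1, -1), (1, -2), (2, -2), (2, -1), (2, 0), (2, 1)])
Fold: move[0]->U => URDRUUU (positions: [(0, 0), (0, 1), (1, 1), (1, 0), (2, 0), (2, 1), (2, 2), (2, 3)])
Fold: move[2]->R => URRRUUU (positions: [(0, 0), (0, 1), (1, 1), (2, 1), (3, 1), (3, 2), (3, 3), (3, 4)])

Answer: (0,0) (0,1) (1,1) (2,1) (3,1) (3,2) (3,3) (3,4)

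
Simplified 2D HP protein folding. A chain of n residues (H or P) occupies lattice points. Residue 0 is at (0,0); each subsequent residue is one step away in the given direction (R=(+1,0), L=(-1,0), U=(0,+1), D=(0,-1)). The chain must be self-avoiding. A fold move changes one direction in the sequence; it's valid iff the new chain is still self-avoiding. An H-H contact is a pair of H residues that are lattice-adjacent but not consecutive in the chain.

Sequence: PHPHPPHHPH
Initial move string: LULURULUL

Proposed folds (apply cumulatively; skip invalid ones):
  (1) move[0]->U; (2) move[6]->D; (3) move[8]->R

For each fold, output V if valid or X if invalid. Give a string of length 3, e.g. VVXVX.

Answer: VXV

Derivation:
Initial: LULURULUL -> [(0, 0), (-1, 0), (-1, 1), (-2, 1), (-2, 2), (-1, 2), (-1, 3), (-2, 3), (-2, 4), (-3, 4)]
Fold 1: move[0]->U => UULURULUL VALID
Fold 2: move[6]->D => UULURUDUL INVALID (collision), skipped
Fold 3: move[8]->R => UULURULUR VALID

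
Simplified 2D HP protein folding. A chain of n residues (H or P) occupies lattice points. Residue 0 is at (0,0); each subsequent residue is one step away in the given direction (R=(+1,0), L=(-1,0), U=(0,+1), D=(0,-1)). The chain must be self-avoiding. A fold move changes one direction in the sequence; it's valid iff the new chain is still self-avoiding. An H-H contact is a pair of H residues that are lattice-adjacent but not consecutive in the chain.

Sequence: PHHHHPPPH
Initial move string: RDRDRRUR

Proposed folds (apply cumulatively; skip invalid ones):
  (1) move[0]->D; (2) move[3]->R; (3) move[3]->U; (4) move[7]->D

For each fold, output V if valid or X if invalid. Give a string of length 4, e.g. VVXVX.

Initial: RDRDRRUR -> [(0, 0), (1, 0), (1, -1), (2, -1), (2, -2), (3, -2), (4, -2), (4, -1), (5, -1)]
Fold 1: move[0]->D => DDRDRRUR VALID
Fold 2: move[3]->R => DDRRRRUR VALID
Fold 3: move[3]->U => DDRURRUR VALID
Fold 4: move[7]->D => DDRURRUD INVALID (collision), skipped

Answer: VVVX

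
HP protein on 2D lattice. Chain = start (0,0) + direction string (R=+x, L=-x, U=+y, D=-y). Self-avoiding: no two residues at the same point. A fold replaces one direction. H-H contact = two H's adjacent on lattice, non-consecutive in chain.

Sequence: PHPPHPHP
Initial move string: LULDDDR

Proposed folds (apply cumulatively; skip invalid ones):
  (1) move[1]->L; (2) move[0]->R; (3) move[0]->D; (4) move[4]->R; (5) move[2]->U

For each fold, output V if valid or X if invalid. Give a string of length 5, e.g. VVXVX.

Answer: VXVVX

Derivation:
Initial: LULDDDR -> [(0, 0), (-1, 0), (-1, 1), (-2, 1), (-2, 0), (-2, -1), (-2, -2), (-1, -2)]
Fold 1: move[1]->L => LLLDDDR VALID
Fold 2: move[0]->R => RLLDDDR INVALID (collision), skipped
Fold 3: move[0]->D => DLLDDDR VALID
Fold 4: move[4]->R => DLLDRDR VALID
Fold 5: move[2]->U => DLUDRDR INVALID (collision), skipped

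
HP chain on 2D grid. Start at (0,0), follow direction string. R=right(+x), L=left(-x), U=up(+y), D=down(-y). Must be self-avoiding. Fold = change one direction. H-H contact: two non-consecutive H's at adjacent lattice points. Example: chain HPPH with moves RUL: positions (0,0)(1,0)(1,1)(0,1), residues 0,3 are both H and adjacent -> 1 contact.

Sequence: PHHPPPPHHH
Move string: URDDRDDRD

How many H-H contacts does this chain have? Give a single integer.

Positions: [(0, 0), (0, 1), (1, 1), (1, 0), (1, -1), (2, -1), (2, -2), (2, -3), (3, -3), (3, -4)]
No H-H contacts found.

Answer: 0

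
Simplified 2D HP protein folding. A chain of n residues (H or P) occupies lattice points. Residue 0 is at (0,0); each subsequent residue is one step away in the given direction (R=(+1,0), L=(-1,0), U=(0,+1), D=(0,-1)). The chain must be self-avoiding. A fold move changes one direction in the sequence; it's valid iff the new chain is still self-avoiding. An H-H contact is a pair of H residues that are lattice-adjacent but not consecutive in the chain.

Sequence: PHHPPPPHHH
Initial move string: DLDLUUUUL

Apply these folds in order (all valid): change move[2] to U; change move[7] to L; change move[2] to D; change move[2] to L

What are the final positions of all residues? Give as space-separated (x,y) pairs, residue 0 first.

Initial moves: DLDLUUUUL
Fold: move[2]->U => DLULUUUUL (positions: [(0, 0), (0, -1), (-1, -1), (-1, 0), (-2, 0), (-2, 1), (-2, 2), (-2, 3), (-2, 4), (-3, 4)])
Fold: move[7]->L => DLULUUULL (positions: [(0, 0), (0, -1), (-1, -1), (-1, 0), (-2, 0), (-2, 1), (-2, 2), (-2, 3), (-3, 3), (-4, 3)])
Fold: move[2]->D => DLDLUUULL (positions: [(0, 0), (0, -1), (-1, -1), (-1, -2), (-2, -2), (-2, -1), (-2, 0), (-2, 1), (-3, 1), (-4, 1)])
Fold: move[2]->L => DLLLUUULL (positions: [(0, 0), (0, -1), (-1, -1), (-2, -1), (-3, -1), (-3, 0), (-3, 1), (-3, 2), (-4, 2), (-5, 2)])

Answer: (0,0) (0,-1) (-1,-1) (-2,-1) (-3,-1) (-3,0) (-3,1) (-3,2) (-4,2) (-5,2)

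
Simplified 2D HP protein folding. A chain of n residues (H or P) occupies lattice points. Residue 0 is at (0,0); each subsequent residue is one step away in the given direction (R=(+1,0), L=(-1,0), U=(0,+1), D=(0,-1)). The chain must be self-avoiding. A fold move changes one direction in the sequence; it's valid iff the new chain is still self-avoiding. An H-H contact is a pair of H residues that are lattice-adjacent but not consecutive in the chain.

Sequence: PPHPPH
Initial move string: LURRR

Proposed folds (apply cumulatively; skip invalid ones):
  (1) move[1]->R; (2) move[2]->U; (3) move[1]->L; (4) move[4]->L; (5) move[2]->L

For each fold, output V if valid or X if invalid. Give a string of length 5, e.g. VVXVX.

Initial: LURRR -> [(0, 0), (-1, 0), (-1, 1), (0, 1), (1, 1), (2, 1)]
Fold 1: move[1]->R => LRRRR INVALID (collision), skipped
Fold 2: move[2]->U => LUURR VALID
Fold 3: move[1]->L => LLURR VALID
Fold 4: move[4]->L => LLURL INVALID (collision), skipped
Fold 5: move[2]->L => LLLRR INVALID (collision), skipped

Answer: XVVXX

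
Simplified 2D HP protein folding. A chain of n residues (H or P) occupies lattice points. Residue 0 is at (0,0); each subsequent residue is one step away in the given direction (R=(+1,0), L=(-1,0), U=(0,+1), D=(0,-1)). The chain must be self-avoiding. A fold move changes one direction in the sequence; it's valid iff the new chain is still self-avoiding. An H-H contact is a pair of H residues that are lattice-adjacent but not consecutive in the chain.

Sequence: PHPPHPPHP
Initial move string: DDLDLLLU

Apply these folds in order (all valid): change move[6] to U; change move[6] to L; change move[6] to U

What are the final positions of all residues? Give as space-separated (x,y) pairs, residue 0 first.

Initial moves: DDLDLLLU
Fold: move[6]->U => DDLDLLUU (positions: [(0, 0), (0, -1), (0, -2), (-1, -2), (-1, -3), (-2, -3), (-3, -3), (-3, -2), (-3, -1)])
Fold: move[6]->L => DDLDLLLU (positions: [(0, 0), (0, -1), (0, -2), (-1, -2), (-1, -3), (-2, -3), (-3, -3), (-4, -3), (-4, -2)])
Fold: move[6]->U => DDLDLLUU (positions: [(0, 0), (0, -1), (0, -2), (-1, -2), (-1, -3), (-2, -3), (-3, -3), (-3, -2), (-3, -1)])

Answer: (0,0) (0,-1) (0,-2) (-1,-2) (-1,-3) (-2,-3) (-3,-3) (-3,-2) (-3,-1)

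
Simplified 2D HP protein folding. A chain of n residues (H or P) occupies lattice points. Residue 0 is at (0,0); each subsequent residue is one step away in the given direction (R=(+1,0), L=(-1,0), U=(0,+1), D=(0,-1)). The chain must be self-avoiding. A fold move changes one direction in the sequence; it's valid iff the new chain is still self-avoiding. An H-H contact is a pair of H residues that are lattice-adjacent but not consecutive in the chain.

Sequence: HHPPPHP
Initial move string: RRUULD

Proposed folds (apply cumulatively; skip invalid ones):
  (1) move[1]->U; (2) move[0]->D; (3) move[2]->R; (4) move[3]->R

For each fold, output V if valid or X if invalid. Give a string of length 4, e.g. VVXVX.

Initial: RRUULD -> [(0, 0), (1, 0), (2, 0), (2, 1), (2, 2), (1, 2), (1, 1)]
Fold 1: move[1]->U => RUUULD VALID
Fold 2: move[0]->D => DUUULD INVALID (collision), skipped
Fold 3: move[2]->R => RURULD INVALID (collision), skipped
Fold 4: move[3]->R => RUURLD INVALID (collision), skipped

Answer: VXXX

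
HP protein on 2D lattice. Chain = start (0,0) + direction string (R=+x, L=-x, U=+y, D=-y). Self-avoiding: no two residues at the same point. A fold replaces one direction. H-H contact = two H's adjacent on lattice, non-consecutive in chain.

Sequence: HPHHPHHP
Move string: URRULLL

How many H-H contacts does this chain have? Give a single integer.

Positions: [(0, 0), (0, 1), (1, 1), (2, 1), (2, 2), (1, 2), (0, 2), (-1, 2)]
H-H contact: residue 2 @(1,1) - residue 5 @(1, 2)

Answer: 1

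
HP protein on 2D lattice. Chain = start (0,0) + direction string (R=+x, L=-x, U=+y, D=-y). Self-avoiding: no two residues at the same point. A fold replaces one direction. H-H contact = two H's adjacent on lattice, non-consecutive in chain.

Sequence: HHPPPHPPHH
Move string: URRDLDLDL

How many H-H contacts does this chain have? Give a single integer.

Answer: 1

Derivation:
Positions: [(0, 0), (0, 1), (1, 1), (2, 1), (2, 0), (1, 0), (1, -1), (0, -1), (0, -2), (-1, -2)]
H-H contact: residue 0 @(0,0) - residue 5 @(1, 0)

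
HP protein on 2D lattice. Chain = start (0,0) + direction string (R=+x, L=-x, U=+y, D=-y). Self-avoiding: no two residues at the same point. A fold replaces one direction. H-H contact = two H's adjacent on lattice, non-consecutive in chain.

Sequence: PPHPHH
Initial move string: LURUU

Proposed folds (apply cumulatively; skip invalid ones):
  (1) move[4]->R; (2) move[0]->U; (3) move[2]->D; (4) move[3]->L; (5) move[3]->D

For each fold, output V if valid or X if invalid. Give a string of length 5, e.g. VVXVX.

Initial: LURUU -> [(0, 0), (-1, 0), (-1, 1), (0, 1), (0, 2), (0, 3)]
Fold 1: move[4]->R => LURUR VALID
Fold 2: move[0]->U => UURUR VALID
Fold 3: move[2]->D => UUDUR INVALID (collision), skipped
Fold 4: move[3]->L => UURLR INVALID (collision), skipped
Fold 5: move[3]->D => UURDR VALID

Answer: VVXXV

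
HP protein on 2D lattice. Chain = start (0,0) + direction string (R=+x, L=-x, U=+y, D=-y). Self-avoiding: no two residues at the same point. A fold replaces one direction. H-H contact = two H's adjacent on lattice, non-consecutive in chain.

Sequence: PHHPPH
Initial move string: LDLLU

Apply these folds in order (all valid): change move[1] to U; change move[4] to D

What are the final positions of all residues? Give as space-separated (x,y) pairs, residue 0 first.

Initial moves: LDLLU
Fold: move[1]->U => LULLU (positions: [(0, 0), (-1, 0), (-1, 1), (-2, 1), (-3, 1), (-3, 2)])
Fold: move[4]->D => LULLD (positions: [(0, 0), (-1, 0), (-1, 1), (-2, 1), (-3, 1), (-3, 0)])

Answer: (0,0) (-1,0) (-1,1) (-2,1) (-3,1) (-3,0)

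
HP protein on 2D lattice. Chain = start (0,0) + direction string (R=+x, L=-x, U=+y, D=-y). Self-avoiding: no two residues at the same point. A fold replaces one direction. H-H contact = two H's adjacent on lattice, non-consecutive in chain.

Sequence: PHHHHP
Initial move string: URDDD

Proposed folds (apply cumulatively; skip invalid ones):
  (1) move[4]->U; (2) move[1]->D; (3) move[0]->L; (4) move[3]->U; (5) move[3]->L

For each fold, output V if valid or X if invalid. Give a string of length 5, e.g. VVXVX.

Answer: XXXXX

Derivation:
Initial: URDDD -> [(0, 0), (0, 1), (1, 1), (1, 0), (1, -1), (1, -2)]
Fold 1: move[4]->U => URDDU INVALID (collision), skipped
Fold 2: move[1]->D => UDDDD INVALID (collision), skipped
Fold 3: move[0]->L => LRDDD INVALID (collision), skipped
Fold 4: move[3]->U => URDUD INVALID (collision), skipped
Fold 5: move[3]->L => URDLD INVALID (collision), skipped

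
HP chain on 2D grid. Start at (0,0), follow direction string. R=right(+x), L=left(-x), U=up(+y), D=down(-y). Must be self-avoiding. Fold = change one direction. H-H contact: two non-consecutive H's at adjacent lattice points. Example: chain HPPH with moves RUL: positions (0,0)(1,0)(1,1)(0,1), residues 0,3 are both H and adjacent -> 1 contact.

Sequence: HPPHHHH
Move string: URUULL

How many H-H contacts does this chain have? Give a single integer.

Answer: 0

Derivation:
Positions: [(0, 0), (0, 1), (1, 1), (1, 2), (1, 3), (0, 3), (-1, 3)]
No H-H contacts found.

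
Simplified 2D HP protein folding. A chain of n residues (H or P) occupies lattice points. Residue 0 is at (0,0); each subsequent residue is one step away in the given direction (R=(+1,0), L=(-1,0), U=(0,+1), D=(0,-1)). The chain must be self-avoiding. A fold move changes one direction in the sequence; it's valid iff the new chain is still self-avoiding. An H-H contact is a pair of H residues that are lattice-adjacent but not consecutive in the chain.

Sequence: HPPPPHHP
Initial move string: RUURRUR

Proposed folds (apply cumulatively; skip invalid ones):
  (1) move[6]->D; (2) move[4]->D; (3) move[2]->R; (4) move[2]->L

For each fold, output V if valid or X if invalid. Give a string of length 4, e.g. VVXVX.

Answer: XXVX

Derivation:
Initial: RUURRUR -> [(0, 0), (1, 0), (1, 1), (1, 2), (2, 2), (3, 2), (3, 3), (4, 3)]
Fold 1: move[6]->D => RUURRUD INVALID (collision), skipped
Fold 2: move[4]->D => RUURDUR INVALID (collision), skipped
Fold 3: move[2]->R => RURRRUR VALID
Fold 4: move[2]->L => RULRRUR INVALID (collision), skipped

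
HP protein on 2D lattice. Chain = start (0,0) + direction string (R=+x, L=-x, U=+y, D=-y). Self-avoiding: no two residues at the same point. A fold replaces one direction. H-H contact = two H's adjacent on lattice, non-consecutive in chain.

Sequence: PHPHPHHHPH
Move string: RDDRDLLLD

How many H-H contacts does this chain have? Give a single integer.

Positions: [(0, 0), (1, 0), (1, -1), (1, -2), (2, -2), (2, -3), (1, -3), (0, -3), (-1, -3), (-1, -4)]
H-H contact: residue 3 @(1,-2) - residue 6 @(1, -3)

Answer: 1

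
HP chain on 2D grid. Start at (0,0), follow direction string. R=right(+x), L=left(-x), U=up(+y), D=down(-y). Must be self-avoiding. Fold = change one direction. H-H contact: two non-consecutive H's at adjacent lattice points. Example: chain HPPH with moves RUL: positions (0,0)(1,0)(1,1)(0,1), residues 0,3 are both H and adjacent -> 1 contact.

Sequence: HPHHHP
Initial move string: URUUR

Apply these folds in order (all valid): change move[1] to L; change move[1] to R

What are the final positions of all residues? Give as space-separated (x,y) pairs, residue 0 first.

Initial moves: URUUR
Fold: move[1]->L => ULUUR (positions: [(0, 0), (0, 1), (-1, 1), (-1, 2), (-1, 3), (0, 3)])
Fold: move[1]->R => URUUR (positions: [(0, 0), (0, 1), (1, 1), (1, 2), (1, 3), (2, 3)])

Answer: (0,0) (0,1) (1,1) (1,2) (1,3) (2,3)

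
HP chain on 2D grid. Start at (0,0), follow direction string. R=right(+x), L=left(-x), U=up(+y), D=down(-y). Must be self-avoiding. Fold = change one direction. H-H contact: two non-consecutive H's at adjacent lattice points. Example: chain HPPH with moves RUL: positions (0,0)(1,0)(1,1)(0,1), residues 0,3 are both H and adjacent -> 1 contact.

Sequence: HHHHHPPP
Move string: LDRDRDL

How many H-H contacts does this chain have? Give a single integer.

Positions: [(0, 0), (-1, 0), (-1, -1), (0, -1), (0, -2), (1, -2), (1, -3), (0, -3)]
H-H contact: residue 0 @(0,0) - residue 3 @(0, -1)

Answer: 1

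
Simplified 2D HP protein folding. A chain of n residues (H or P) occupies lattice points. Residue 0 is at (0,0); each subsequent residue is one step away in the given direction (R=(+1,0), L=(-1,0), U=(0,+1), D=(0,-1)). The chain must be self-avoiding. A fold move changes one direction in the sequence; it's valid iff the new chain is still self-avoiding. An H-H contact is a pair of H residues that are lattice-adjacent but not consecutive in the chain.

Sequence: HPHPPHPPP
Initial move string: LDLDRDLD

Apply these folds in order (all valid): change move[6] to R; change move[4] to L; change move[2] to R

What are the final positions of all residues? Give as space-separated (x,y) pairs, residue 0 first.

Initial moves: LDLDRDLD
Fold: move[6]->R => LDLDRDRD (positions: [(0, 0), (-1, 0), (-1, -1), (-2, -1), (-2, -2), (-1, -2), (-1, -3), (0, -3), (0, -4)])
Fold: move[4]->L => LDLDLDRD (positions: [(0, 0), (-1, 0), (-1, -1), (-2, -1), (-2, -2), (-3, -2), (-3, -3), (-2, -3), (-2, -4)])
Fold: move[2]->R => LDRDLDRD (positions: [(0, 0), (-1, 0), (-1, -1), (0, -1), (0, -2), (-1, -2), (-1, -3), (0, -3), (0, -4)])

Answer: (0,0) (-1,0) (-1,-1) (0,-1) (0,-2) (-1,-2) (-1,-3) (0,-3) (0,-4)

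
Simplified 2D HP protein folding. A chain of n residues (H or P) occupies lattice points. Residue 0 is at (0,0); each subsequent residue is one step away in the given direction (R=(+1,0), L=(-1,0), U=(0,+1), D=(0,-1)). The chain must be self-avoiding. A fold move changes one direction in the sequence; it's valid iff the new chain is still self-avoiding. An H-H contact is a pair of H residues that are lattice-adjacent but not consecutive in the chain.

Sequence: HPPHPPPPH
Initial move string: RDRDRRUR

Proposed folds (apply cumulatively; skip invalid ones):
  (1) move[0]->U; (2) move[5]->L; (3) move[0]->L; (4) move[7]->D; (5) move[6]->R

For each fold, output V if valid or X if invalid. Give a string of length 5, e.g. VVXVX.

Answer: XXVXV

Derivation:
Initial: RDRDRRUR -> [(0, 0), (1, 0), (1, -1), (2, -1), (2, -2), (3, -2), (4, -2), (4, -1), (5, -1)]
Fold 1: move[0]->U => UDRDRRUR INVALID (collision), skipped
Fold 2: move[5]->L => RDRDRLUR INVALID (collision), skipped
Fold 3: move[0]->L => LDRDRRUR VALID
Fold 4: move[7]->D => LDRDRRUD INVALID (collision), skipped
Fold 5: move[6]->R => LDRDRRRR VALID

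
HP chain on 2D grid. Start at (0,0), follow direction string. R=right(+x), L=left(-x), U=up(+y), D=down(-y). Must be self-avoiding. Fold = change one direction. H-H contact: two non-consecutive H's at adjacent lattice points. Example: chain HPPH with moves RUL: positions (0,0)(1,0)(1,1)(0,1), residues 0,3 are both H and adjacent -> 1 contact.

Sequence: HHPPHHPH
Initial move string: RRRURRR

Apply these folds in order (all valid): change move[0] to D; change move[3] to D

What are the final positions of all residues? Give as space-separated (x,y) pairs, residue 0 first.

Initial moves: RRRURRR
Fold: move[0]->D => DRRURRR (positions: [(0, 0), (0, -1), (1, -1), (2, -1), (2, 0), (3, 0), (4, 0), (5, 0)])
Fold: move[3]->D => DRRDRRR (positions: [(0, 0), (0, -1), (1, -1), (2, -1), (2, -2), (3, -2), (4, -2), (5, -2)])

Answer: (0,0) (0,-1) (1,-1) (2,-1) (2,-2) (3,-2) (4,-2) (5,-2)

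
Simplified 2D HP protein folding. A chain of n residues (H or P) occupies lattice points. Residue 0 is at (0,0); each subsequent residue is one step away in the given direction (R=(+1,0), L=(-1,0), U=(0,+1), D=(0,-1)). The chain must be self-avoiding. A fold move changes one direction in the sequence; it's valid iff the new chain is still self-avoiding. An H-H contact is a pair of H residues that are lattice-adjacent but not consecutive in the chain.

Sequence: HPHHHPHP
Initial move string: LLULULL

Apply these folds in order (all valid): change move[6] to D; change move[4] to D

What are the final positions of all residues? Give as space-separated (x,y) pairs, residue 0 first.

Initial moves: LLULULL
Fold: move[6]->D => LLULULD (positions: [(0, 0), (-1, 0), (-2, 0), (-2, 1), (-3, 1), (-3, 2), (-4, 2), (-4, 1)])
Fold: move[4]->D => LLULDLD (positions: [(0, 0), (-1, 0), (-2, 0), (-2, 1), (-3, 1), (-3, 0), (-4, 0), (-4, -1)])

Answer: (0,0) (-1,0) (-2,0) (-2,1) (-3,1) (-3,0) (-4,0) (-4,-1)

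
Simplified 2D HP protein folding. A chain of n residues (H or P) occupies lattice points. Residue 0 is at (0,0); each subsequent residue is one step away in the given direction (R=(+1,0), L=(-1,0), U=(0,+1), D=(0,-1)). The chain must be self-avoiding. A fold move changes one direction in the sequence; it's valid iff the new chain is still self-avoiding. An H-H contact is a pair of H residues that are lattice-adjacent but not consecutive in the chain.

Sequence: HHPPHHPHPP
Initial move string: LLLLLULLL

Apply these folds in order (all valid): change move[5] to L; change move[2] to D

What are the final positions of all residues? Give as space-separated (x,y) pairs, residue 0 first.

Initial moves: LLLLLULLL
Fold: move[5]->L => LLLLLLLLL (positions: [(0, 0), (-1, 0), (-2, 0), (-3, 0), (-4, 0), (-5, 0), (-6, 0), (-7, 0), (-8, 0), (-9, 0)])
Fold: move[2]->D => LLDLLLLLL (positions: [(0, 0), (-1, 0), (-2, 0), (-2, -1), (-3, -1), (-4, -1), (-5, -1), (-6, -1), (-7, -1), (-8, -1)])

Answer: (0,0) (-1,0) (-2,0) (-2,-1) (-3,-1) (-4,-1) (-5,-1) (-6,-1) (-7,-1) (-8,-1)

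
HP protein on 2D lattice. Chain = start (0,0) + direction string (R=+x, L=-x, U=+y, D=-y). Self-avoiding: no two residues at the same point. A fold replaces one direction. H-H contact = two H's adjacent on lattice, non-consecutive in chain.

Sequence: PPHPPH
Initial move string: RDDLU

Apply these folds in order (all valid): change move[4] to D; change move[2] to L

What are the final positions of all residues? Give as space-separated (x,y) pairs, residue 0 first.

Answer: (0,0) (1,0) (1,-1) (0,-1) (-1,-1) (-1,-2)

Derivation:
Initial moves: RDDLU
Fold: move[4]->D => RDDLD (positions: [(0, 0), (1, 0), (1, -1), (1, -2), (0, -2), (0, -3)])
Fold: move[2]->L => RDLLD (positions: [(0, 0), (1, 0), (1, -1), (0, -1), (-1, -1), (-1, -2)])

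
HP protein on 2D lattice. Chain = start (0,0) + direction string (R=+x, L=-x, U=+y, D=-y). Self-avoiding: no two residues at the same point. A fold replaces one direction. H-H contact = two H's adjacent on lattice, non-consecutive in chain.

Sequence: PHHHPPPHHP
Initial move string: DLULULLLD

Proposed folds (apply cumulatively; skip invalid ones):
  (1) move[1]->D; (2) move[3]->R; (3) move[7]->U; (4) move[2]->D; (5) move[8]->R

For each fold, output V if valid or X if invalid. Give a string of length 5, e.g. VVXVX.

Initial: DLULULLLD -> [(0, 0), (0, -1), (-1, -1), (-1, 0), (-2, 0), (-2, 1), (-3, 1), (-4, 1), (-5, 1), (-5, 0)]
Fold 1: move[1]->D => DDULULLLD INVALID (collision), skipped
Fold 2: move[3]->R => DLURULLLD INVALID (collision), skipped
Fold 3: move[7]->U => DLULULLUD INVALID (collision), skipped
Fold 4: move[2]->D => DLDLULLLD VALID
Fold 5: move[8]->R => DLDLULLLR INVALID (collision), skipped

Answer: XXXVX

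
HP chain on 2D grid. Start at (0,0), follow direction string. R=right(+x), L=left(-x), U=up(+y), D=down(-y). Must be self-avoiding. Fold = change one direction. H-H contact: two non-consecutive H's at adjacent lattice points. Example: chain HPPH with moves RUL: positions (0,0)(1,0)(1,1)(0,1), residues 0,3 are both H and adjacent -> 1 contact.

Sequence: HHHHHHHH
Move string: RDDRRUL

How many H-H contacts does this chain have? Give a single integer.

Answer: 2

Derivation:
Positions: [(0, 0), (1, 0), (1, -1), (1, -2), (2, -2), (3, -2), (3, -1), (2, -1)]
H-H contact: residue 2 @(1,-1) - residue 7 @(2, -1)
H-H contact: residue 4 @(2,-2) - residue 7 @(2, -1)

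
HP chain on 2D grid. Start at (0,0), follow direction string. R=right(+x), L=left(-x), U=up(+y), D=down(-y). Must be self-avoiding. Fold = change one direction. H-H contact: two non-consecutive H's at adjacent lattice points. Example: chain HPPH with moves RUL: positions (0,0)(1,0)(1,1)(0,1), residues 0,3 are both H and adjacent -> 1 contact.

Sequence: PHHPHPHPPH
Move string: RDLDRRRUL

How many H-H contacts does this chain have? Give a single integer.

Answer: 2

Derivation:
Positions: [(0, 0), (1, 0), (1, -1), (0, -1), (0, -2), (1, -2), (2, -2), (3, -2), (3, -1), (2, -1)]
H-H contact: residue 2 @(1,-1) - residue 9 @(2, -1)
H-H contact: residue 6 @(2,-2) - residue 9 @(2, -1)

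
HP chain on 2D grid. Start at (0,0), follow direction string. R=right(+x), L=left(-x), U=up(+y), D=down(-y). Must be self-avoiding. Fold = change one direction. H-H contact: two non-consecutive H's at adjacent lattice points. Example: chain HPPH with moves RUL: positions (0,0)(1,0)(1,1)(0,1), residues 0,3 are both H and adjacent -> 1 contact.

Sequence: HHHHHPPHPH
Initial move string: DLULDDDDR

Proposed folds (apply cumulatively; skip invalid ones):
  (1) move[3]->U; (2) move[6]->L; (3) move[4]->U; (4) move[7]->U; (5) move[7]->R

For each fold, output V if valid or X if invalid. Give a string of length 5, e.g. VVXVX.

Answer: XVXXX

Derivation:
Initial: DLULDDDDR -> [(0, 0), (0, -1), (-1, -1), (-1, 0), (-2, 0), (-2, -1), (-2, -2), (-2, -3), (-2, -4), (-1, -4)]
Fold 1: move[3]->U => DLUUDDDDR INVALID (collision), skipped
Fold 2: move[6]->L => DLULDDLDR VALID
Fold 3: move[4]->U => DLULUDLDR INVALID (collision), skipped
Fold 4: move[7]->U => DLULDDLUR INVALID (collision), skipped
Fold 5: move[7]->R => DLULDDLRR INVALID (collision), skipped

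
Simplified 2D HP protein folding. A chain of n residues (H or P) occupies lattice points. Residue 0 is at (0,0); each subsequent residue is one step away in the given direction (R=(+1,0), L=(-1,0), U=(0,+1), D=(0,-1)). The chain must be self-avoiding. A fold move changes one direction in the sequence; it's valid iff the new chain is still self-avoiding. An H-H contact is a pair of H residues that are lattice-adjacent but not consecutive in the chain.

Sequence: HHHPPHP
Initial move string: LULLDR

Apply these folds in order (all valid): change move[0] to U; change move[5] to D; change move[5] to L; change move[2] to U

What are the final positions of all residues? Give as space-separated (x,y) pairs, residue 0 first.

Initial moves: LULLDR
Fold: move[0]->U => UULLDR (positions: [(0, 0), (0, 1), (0, 2), (-1, 2), (-2, 2), (-2, 1), (-1, 1)])
Fold: move[5]->D => UULLDD (positions: [(0, 0), (0, 1), (0, 2), (-1, 2), (-2, 2), (-2, 1), (-2, 0)])
Fold: move[5]->L => UULLDL (positions: [(0, 0), (0, 1), (0, 2), (-1, 2), (-2, 2), (-2, 1), (-3, 1)])
Fold: move[2]->U => UUULDL (positions: [(0, 0), (0, 1), (0, 2), (0, 3), (-1, 3), (-1, 2), (-2, 2)])

Answer: (0,0) (0,1) (0,2) (0,3) (-1,3) (-1,2) (-2,2)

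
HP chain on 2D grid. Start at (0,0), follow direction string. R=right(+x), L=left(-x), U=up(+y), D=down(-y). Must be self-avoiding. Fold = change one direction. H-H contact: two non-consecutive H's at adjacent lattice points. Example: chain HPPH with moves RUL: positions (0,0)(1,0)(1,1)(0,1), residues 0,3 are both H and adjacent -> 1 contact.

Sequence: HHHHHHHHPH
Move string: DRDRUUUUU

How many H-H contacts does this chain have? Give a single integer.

Answer: 1

Derivation:
Positions: [(0, 0), (0, -1), (1, -1), (1, -2), (2, -2), (2, -1), (2, 0), (2, 1), (2, 2), (2, 3)]
H-H contact: residue 2 @(1,-1) - residue 5 @(2, -1)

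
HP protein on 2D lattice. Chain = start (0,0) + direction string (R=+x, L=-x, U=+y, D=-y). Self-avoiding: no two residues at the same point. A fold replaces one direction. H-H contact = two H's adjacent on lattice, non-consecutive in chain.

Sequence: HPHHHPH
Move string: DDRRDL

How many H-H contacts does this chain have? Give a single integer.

Answer: 1

Derivation:
Positions: [(0, 0), (0, -1), (0, -2), (1, -2), (2, -2), (2, -3), (1, -3)]
H-H contact: residue 3 @(1,-2) - residue 6 @(1, -3)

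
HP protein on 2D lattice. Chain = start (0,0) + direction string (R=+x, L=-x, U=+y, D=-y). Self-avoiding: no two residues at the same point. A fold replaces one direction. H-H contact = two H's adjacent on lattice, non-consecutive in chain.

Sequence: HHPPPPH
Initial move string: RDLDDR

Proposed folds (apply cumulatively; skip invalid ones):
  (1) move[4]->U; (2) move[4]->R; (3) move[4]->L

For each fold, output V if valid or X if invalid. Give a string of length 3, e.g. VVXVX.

Initial: RDLDDR -> [(0, 0), (1, 0), (1, -1), (0, -1), (0, -2), (0, -3), (1, -3)]
Fold 1: move[4]->U => RDLDUR INVALID (collision), skipped
Fold 2: move[4]->R => RDLDRR VALID
Fold 3: move[4]->L => RDLDLR INVALID (collision), skipped

Answer: XVX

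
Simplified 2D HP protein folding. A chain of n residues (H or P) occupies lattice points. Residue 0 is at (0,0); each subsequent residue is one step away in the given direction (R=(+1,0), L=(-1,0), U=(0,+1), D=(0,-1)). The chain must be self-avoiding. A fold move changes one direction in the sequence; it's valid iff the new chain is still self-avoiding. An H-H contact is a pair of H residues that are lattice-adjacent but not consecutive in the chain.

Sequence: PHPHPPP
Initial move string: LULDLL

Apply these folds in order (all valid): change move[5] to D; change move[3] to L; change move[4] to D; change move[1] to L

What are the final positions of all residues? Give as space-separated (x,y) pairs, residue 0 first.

Answer: (0,0) (-1,0) (-2,0) (-3,0) (-4,0) (-4,-1) (-4,-2)

Derivation:
Initial moves: LULDLL
Fold: move[5]->D => LULDLD (positions: [(0, 0), (-1, 0), (-1, 1), (-2, 1), (-2, 0), (-3, 0), (-3, -1)])
Fold: move[3]->L => LULLLD (positions: [(0, 0), (-1, 0), (-1, 1), (-2, 1), (-3, 1), (-4, 1), (-4, 0)])
Fold: move[4]->D => LULLDD (positions: [(0, 0), (-1, 0), (-1, 1), (-2, 1), (-3, 1), (-3, 0), (-3, -1)])
Fold: move[1]->L => LLLLDD (positions: [(0, 0), (-1, 0), (-2, 0), (-3, 0), (-4, 0), (-4, -1), (-4, -2)])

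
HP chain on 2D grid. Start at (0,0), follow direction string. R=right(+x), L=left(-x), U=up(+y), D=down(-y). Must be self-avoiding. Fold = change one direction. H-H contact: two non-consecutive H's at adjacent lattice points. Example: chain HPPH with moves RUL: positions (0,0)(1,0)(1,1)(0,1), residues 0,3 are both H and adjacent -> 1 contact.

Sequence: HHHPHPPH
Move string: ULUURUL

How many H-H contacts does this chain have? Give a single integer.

Answer: 1

Derivation:
Positions: [(0, 0), (0, 1), (-1, 1), (-1, 2), (-1, 3), (0, 3), (0, 4), (-1, 4)]
H-H contact: residue 4 @(-1,3) - residue 7 @(-1, 4)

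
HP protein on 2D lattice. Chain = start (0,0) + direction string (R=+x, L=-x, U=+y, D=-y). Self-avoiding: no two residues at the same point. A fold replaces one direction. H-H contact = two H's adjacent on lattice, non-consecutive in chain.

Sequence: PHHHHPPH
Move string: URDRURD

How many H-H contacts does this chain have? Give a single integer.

Positions: [(0, 0), (0, 1), (1, 1), (1, 0), (2, 0), (2, 1), (3, 1), (3, 0)]
H-H contact: residue 4 @(2,0) - residue 7 @(3, 0)

Answer: 1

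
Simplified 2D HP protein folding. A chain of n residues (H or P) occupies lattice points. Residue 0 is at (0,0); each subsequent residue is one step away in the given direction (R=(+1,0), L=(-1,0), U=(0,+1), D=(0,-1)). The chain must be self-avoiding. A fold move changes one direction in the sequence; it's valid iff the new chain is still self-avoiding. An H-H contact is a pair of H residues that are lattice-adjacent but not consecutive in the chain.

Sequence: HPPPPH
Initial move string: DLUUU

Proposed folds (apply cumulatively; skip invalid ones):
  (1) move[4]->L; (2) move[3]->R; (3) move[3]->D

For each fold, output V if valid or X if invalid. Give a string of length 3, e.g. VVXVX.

Initial: DLUUU -> [(0, 0), (0, -1), (-1, -1), (-1, 0), (-1, 1), (-1, 2)]
Fold 1: move[4]->L => DLUUL VALID
Fold 2: move[3]->R => DLURL INVALID (collision), skipped
Fold 3: move[3]->D => DLUDL INVALID (collision), skipped

Answer: VXX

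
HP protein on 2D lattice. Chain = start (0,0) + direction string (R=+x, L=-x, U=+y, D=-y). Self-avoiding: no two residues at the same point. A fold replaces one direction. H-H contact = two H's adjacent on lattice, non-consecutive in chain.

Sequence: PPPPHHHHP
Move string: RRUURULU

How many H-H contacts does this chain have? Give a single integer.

Answer: 1

Derivation:
Positions: [(0, 0), (1, 0), (2, 0), (2, 1), (2, 2), (3, 2), (3, 3), (2, 3), (2, 4)]
H-H contact: residue 4 @(2,2) - residue 7 @(2, 3)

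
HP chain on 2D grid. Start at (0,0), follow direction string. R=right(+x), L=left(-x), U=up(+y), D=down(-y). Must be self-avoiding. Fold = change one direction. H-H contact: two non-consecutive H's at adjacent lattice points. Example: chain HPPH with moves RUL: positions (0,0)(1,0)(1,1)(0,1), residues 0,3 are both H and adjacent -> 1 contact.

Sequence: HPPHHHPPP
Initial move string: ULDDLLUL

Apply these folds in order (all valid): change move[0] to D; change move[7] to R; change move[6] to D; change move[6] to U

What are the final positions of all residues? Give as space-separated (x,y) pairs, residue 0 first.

Initial moves: ULDDLLUL
Fold: move[0]->D => DLDDLLUL (positions: [(0, 0), (0, -1), (-1, -1), (-1, -2), (-1, -3), (-2, -3), (-3, -3), (-3, -2), (-4, -2)])
Fold: move[7]->R => DLDDLLUR (positions: [(0, 0), (0, -1), (-1, -1), (-1, -2), (-1, -3), (-2, -3), (-3, -3), (-3, -2), (-2, -2)])
Fold: move[6]->D => DLDDLLDR (positions: [(0, 0), (0, -1), (-1, -1), (-1, -2), (-1, -3), (-2, -3), (-3, -3), (-3, -4), (-2, -4)])
Fold: move[6]->U => DLDDLLUR (positions: [(0, 0), (0, -1), (-1, -1), (-1, -2), (-1, -3), (-2, -3), (-3, -3), (-3, -2), (-2, -2)])

Answer: (0,0) (0,-1) (-1,-1) (-1,-2) (-1,-3) (-2,-3) (-3,-3) (-3,-2) (-2,-2)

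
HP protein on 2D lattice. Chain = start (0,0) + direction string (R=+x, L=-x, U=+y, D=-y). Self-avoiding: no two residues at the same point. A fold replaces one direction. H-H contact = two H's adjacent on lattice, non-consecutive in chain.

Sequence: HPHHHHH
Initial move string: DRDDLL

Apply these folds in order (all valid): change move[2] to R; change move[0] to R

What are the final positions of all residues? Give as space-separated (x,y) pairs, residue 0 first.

Initial moves: DRDDLL
Fold: move[2]->R => DRRDLL (positions: [(0, 0), (0, -1), (1, -1), (2, -1), (2, -2), (1, -2), (0, -2)])
Fold: move[0]->R => RRRDLL (positions: [(0, 0), (1, 0), (2, 0), (3, 0), (3, -1), (2, -1), (1, -1)])

Answer: (0,0) (1,0) (2,0) (3,0) (3,-1) (2,-1) (1,-1)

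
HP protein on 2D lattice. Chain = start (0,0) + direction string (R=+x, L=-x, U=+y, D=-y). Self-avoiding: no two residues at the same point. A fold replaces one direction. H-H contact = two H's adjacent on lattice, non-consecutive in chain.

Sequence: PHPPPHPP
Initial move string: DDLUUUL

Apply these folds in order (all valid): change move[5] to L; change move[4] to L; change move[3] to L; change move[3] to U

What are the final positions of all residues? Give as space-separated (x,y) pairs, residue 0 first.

Initial moves: DDLUUUL
Fold: move[5]->L => DDLUULL (positions: [(0, 0), (0, -1), (0, -2), (-1, -2), (-1, -1), (-1, 0), (-2, 0), (-3, 0)])
Fold: move[4]->L => DDLULLL (positions: [(0, 0), (0, -1), (0, -2), (-1, -2), (-1, -1), (-2, -1), (-3, -1), (-4, -1)])
Fold: move[3]->L => DDLLLLL (positions: [(0, 0), (0, -1), (0, -2), (-1, -2), (-2, -2), (-3, -2), (-4, -2), (-5, -2)])
Fold: move[3]->U => DDLULLL (positions: [(0, 0), (0, -1), (0, -2), (-1, -2), (-1, -1), (-2, -1), (-3, -1), (-4, -1)])

Answer: (0,0) (0,-1) (0,-2) (-1,-2) (-1,-1) (-2,-1) (-3,-1) (-4,-1)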